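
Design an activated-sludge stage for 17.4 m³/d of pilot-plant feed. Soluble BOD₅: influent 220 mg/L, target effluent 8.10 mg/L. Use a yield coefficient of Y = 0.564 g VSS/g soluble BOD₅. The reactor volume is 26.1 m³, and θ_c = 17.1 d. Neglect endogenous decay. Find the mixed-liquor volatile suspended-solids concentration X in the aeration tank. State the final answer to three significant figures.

Without decay, X = Y Q (S₀−S) θ_c / V = 0.564 × 17.4 × (220 − 8.10) × 17.1 / 26.1 = 1362 mg/L.

X ≈ 1360 mg/L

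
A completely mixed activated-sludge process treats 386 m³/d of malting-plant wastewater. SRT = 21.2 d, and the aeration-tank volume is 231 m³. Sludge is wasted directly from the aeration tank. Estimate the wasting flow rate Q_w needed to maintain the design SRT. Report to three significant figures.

Q_w ≈ 10.9 m³/d

Wasting from the aeration tank: Q_w = V / θ_c = 231.0 / 21.2 = 10.90 m³/d.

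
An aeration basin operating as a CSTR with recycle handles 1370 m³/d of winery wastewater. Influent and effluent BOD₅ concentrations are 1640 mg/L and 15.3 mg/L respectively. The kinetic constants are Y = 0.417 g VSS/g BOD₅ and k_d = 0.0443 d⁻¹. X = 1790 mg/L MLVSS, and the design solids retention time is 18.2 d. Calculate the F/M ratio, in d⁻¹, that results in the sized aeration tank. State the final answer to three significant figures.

Steady-state biomass mass balance: V·X·(1 + k_d·θ_c) = Y·Q·(S₀ − S)·θ_c, so V = 0.417 × 1370 × (1640 − 15.3) × 18.2 / [1790 × (1 + 0.0443 × 18.2)] = 1.69×10^7 / 3233 = 5225 m³.
Food-to-microorganism ratio F/M = Q S₀ / (V X) = 1370 × 1640 / (5225 × 1790) = 0.2402 d⁻¹.

F/M ≈ 0.240 d⁻¹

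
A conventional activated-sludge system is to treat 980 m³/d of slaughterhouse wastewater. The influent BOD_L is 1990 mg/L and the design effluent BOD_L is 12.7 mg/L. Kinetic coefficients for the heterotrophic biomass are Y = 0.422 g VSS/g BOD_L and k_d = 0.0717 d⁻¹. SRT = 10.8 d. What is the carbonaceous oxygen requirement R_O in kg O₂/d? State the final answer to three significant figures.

R_O ≈ 1280 kg O₂/d

The observed yield is Y_obs = Y/(1 + k_d·θ_c) = 0.422 / (1 + 0.0717 × 10.8) = 0.422 / 1.774 = 0.2378 g VSS per g BOD_L removed.
Mass of BOD_L removed per day: Q(S₀ − S) = 980 × 1977 g/m³ = 1938 kg/d.
Net sludge production P_X = 0.2378 × 1938 = 460.9 kg VSS/d.
R_O = Q·(S₀ − S) − 1.42·P_X = 1938 − 1.42 × 460.9 = 1283 kg O₂/d.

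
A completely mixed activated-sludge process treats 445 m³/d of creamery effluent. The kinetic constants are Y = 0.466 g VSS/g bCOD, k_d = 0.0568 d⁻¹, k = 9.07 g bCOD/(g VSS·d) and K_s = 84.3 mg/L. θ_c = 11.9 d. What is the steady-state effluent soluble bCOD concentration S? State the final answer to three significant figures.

S ≈ 2.91 mg/L

Effluent substrate depends only on kinetics and SRT: S = K_s(1 + k_d θ_c) / [θ_c(Yk − k_d) − 1] = 84.3 × (1 + 0.0568 × 11.9) / [11.9 × (0.466 × 9.07 − 0.0568) − 1] = 141.3 / 48.62 = 2.906 mg/L.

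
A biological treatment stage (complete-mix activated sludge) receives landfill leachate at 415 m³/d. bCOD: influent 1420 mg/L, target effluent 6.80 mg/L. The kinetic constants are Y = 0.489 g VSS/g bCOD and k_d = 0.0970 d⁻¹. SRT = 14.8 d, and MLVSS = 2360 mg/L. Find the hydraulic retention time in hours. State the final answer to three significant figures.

Rearranging the biomass balance for a CMAS with decay, V = Y·Q·ΔS·θ_c / [X·(1+k_d θ_c)] = 0.489 × 415 × (1420 − 6.80) × 14.8 / [2360 × (1 + 0.0970 × 14.8)] = 4.24×10^6 / 5748 = 738.4 m³.
HRT = V/Q = 738.4 m³ / 415 m³·d⁻¹ = 1.779 d × 24 = 42.70 h.

τ ≈ 42.7 h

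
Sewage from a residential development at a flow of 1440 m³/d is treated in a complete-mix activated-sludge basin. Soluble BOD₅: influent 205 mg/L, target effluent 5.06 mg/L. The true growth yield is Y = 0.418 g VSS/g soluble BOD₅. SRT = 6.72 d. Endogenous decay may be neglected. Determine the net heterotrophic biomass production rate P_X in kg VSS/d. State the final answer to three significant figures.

P_X ≈ 120 kg VSS/d

Since k_d ≈ 0, Y_obs = Y = 0.418 g VSS/g soluble BOD₅.
Mass of soluble BOD₅ removed per day: Q(S₀ − S) = 1440 × 199.9 g/m³ = 287.9 kg/d.
P_X = Y_obs · Q(S₀ − S) = 0.4180 × 287.9 = 120.3 kg VSS/d.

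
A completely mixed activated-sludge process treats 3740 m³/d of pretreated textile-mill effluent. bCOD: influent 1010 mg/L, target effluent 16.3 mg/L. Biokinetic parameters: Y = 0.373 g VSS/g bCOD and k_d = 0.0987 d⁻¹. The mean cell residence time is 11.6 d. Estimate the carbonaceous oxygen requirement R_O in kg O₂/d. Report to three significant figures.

Correct the yield for decay: Y_obs = Y/(1 + k_d θ_c) = 0.373 / (1 + 0.0987 × 11.6) = 0.373 / 2.145 = 0.1739.
ΔS = 1010 − 16.3 = 993.7 mg/L, so the substrate removal rate is 3740 × 993.7/1000 = 3716 kg bCOD/d.
Biomass synthesised: P_X = Y_obs × 3716 = 646.3 kg VSS/d.
R_O = Q·ΔS − 1.42 P_X = 3716 − 917.7 = 2799 kg O₂/d.

R_O ≈ 2800 kg O₂/d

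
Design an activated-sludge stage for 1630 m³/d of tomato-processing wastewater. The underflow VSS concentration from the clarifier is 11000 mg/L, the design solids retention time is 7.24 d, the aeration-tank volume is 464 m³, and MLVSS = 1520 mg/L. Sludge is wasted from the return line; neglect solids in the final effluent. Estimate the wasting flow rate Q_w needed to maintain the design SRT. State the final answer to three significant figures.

Q_w ≈ 8.86 m³/d

Q_w = (V·X)/(θ_c X_r) = 464.0 × 1520 / (7.24 × 11000) = 8.856 m³/d.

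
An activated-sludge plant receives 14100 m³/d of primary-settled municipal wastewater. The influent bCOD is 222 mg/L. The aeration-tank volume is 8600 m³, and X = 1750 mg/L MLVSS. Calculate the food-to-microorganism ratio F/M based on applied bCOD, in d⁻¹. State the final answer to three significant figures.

F/M ≈ 0.208 d⁻¹

Food-to-microorganism ratio F/M = Q S₀ / (V X) = 14100 × 222 / (8600 × 1750) = 0.2080 d⁻¹.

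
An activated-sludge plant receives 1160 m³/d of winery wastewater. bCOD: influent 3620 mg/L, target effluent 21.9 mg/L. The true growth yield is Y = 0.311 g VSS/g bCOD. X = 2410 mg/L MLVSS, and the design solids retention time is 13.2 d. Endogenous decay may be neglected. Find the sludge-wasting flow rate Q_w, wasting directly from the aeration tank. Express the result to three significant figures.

Biomass mass balance (decay neglected): V·X = Y·Q·(S₀ − S)·θ_c, so V = 0.311 × 1160 × (3620 − 21.9) × 13.2 / 2410 = 7110 m³.
Wasting from the aeration tank: Q_w = V / θ_c = 7110 / 13.2 = 538.6 m³/d.

Q_w ≈ 539 m³/d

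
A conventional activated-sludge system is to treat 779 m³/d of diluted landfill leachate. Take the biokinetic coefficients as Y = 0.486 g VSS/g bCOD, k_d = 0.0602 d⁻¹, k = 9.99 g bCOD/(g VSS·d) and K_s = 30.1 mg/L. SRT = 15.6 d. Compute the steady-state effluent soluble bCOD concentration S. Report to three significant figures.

S ≈ 0.791 mg/L

Effluent substrate depends only on kinetics and SRT: S = K_s(1 + k_d θ_c) / [θ_c(Yk − k_d) − 1] = 30.1 × (1 + 0.0602 × 15.6) / [15.6 × (0.486 × 9.99 − 0.0602) − 1] = 58.37 / 73.80 = 0.7909 mg/L.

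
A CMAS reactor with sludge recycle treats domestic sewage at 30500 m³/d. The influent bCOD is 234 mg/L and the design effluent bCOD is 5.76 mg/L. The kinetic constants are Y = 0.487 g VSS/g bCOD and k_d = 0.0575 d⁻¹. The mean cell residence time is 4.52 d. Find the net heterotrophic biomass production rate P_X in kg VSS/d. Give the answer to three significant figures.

Y_obs = Y / (1 + k_d θ_c) = 0.487 / (1 + 0.0575 × 4.52) = 0.487 / 1.260 = 0.3865.
Q·(S₀ − S) = 30500 × (234 − 5.76) × 10⁻³ = 6961 kg/d removed.
So the net sludge growth is P_X = 0.3865 × 6961 = 2691 kg VSS/d.

P_X ≈ 2690 kg VSS/d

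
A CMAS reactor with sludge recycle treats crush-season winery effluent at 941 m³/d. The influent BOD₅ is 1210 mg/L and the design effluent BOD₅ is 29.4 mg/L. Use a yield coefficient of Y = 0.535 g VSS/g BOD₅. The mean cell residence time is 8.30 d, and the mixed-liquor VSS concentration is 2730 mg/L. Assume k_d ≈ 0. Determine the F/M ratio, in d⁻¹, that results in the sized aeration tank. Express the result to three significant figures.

F/M ≈ 0.231 d⁻¹

With k_d = 0 the design equation reduces to V = Y Q (S₀−S) θ_c / X = 0.535 × 941 × (1210 − 29.4) × 8.30 / 2730 = 1807 m³.
F/M = applied load / biomass = Q·S₀/(V·X) = 941 × 1210 / (1807 × 2730) = 0.2308 d⁻¹.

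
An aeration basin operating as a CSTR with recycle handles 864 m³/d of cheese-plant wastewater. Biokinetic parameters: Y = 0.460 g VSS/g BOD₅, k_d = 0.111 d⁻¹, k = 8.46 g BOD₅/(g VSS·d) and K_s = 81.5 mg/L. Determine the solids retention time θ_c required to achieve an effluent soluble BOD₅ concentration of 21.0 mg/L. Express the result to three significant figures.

At the target effluent, Y k S/(K_s+S) = 0.460×8.46×21.0/102.5 = 0.7973 d⁻¹.
Then 1/θ_c = μ − k_d = 0.7973 − 0.111 = 0.6863 d⁻¹, giving θ_c = 1.457 d.

θ_c ≈ 1.46 d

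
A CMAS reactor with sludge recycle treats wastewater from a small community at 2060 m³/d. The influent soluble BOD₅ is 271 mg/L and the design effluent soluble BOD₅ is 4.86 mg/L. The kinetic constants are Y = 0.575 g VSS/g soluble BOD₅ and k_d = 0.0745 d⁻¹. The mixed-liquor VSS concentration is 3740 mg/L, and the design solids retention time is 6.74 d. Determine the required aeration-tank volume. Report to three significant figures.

Steady-state biomass mass balance: V·X·(1 + k_d·θ_c) = Y·Q·(S₀ − S)·θ_c, so V = 0.575 × 2060 × (271 − 4.86) × 6.74 / [3740 × (1 + 0.0745 × 6.74)] = 2.12×10^6 / 5618 = 378.2 m³.

V ≈ 378 m³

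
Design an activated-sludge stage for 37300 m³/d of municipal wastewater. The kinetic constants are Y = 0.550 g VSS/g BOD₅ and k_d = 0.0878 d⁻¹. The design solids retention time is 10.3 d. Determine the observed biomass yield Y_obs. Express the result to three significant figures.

Y_obs ≈ 0.289 g VSS/g BOD₅

The observed yield is Y_obs = Y/(1 + k_d·θ_c) = 0.550 / (1 + 0.0878 × 10.3) = 0.550 / 1.904 = 0.2888 g VSS per g BOD₅ removed.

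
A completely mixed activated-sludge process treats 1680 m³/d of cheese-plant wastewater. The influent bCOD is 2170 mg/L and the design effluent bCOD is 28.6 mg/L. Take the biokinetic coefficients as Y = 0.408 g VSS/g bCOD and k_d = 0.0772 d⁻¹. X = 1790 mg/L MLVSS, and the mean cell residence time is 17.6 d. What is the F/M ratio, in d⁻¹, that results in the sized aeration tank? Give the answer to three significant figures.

F/M ≈ 0.333 d⁻¹

Rearranging the biomass balance for a CMAS with decay, V = Y·Q·ΔS·θ_c / [X·(1+k_d θ_c)] = 0.408 × 1680 × (2170 − 28.6) × 17.6 / [1790 × (1 + 0.0772 × 17.6)] = 2.58×10^7 / 4222 = 6119 m³.
F/M = applied load / biomass = Q·S₀/(V·X) = 1680 × 2170 / (6119 × 1790) = 0.3329 d⁻¹.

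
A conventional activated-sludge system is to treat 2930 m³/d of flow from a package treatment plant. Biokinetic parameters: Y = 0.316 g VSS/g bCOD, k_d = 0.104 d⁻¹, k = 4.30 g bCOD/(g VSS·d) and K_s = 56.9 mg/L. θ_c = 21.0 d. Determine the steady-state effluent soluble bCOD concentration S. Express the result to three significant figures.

For a completely mixed reactor with recycle the Lawrence–McCarty relation gives S = K_s·(1 + k_d·θ_c) / [θ_c·(Y·k − k_d) − 1] = 56.9 × (1 + 0.104 × 21.0) / [21.0 × (0.316 × 4.30 − 0.104) − 1] = 181.2 / 25.35 = 7.147 mg/L.

S ≈ 7.15 mg/L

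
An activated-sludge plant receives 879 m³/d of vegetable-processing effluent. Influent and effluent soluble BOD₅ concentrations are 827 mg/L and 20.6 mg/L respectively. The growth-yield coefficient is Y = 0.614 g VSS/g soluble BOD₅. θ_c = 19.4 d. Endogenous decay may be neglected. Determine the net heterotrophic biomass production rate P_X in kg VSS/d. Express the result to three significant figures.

P_X ≈ 435 kg VSS/d

No decay correction is needed, so Y_obs = Y = 0.614.
Q·(S₀ − S) = 879 × (827 − 20.6) × 10⁻³ = 708.8 kg/d removed.
Net biomass production P_X = Y_obs × Q·(S₀ − S) = 0.6140 × 708.8 = 435.2 kg VSS/d.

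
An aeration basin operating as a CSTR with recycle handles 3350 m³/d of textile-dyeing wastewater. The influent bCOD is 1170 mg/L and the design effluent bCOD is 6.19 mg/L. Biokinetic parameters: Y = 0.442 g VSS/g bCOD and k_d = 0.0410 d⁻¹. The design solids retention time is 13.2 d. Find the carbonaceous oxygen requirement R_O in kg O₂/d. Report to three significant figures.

R_O ≈ 2310 kg O₂/d

Y_obs = Y / (1 + k_d θ_c) = 0.442 / (1 + 0.0410 × 13.2) = 0.442 / 1.541 = 0.2868.
Substrate removed = Q·(S₀ − S) = 3350 m³/d × (1170 − 6.19) g/m³ = 3.9×10^6 g/d = 3899 kg/d.
P_X = Y_obs·Q·(S₀ − S) = 0.2868 × 3899 = 1118 kg VSS/d.
R_O = Q·(S₀ − S) − 1.42·P_X = 3899 − 1.42 × 1118 = 2311 kg O₂/d.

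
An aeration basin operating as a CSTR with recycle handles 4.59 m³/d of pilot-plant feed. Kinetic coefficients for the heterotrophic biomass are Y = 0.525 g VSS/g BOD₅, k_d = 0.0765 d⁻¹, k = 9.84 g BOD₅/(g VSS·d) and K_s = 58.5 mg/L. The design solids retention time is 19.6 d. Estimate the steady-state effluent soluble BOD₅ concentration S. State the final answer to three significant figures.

Effluent substrate depends only on kinetics and SRT: S = K_s(1 + k_d θ_c) / [θ_c(Yk − k_d) − 1] = 58.5 × (1 + 0.0765 × 19.6) / [19.6 × (0.525 × 9.84 − 0.0765) − 1] = 146.2 / 98.75 = 1.481 mg/L.

S ≈ 1.48 mg/L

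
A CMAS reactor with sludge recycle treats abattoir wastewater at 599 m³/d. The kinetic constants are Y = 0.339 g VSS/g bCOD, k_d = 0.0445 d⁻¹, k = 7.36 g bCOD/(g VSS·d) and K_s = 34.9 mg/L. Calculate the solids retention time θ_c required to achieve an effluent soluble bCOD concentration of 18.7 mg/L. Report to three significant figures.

θ_c ≈ 1.21 d

At the target effluent, Y k S/(K_s+S) = 0.339×7.36×18.7/53.60 = 0.8705 d⁻¹.
θ_c = 1/(μ − k_d) = 1/(0.8705 − 0.0445) = 1/0.8260 = 1.211 d.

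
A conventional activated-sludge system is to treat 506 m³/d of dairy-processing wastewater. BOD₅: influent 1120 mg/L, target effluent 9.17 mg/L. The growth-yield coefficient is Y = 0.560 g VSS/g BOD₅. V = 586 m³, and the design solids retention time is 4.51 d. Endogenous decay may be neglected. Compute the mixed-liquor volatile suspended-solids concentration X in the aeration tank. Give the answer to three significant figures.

X ≈ 2420 mg/L

X = Y·Q·ΔS·θ_c / V = 0.560 × 506 × (1120 − 9.17) × 4.51 / 586 = 2423 mg/L.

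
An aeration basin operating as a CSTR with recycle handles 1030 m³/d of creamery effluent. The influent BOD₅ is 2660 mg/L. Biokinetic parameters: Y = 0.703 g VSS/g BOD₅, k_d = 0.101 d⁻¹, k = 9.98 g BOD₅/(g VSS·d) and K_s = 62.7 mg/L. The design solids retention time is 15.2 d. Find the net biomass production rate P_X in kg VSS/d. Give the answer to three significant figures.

P_X ≈ 759 kg VSS/d

From the Monod/SRT balance for a CMAS, S = K_s·(1+k_d θ_c)/[θ_c·(Y k − k_d) − 1] = 62.7 × (1 + 0.101 × 15.2) / [15.2 × (0.703 × 9.98 − 0.101) − 1] = 159.0 / 104.1 = 1.527 mg/L.
Observed yield with endogenous decay: Y_obs = Y / (1 + k_d·θ_c) = 0.703 / (1 + 0.101 × 15.2) = 0.703 / 2.535 = 0.2773 g VSS/g BOD₅.
Substrate removed = Q·(S₀ − S) = 1030 m³/d × (2660 − 1.53) g/m³ = 2.74×10^6 g/d = 2738 kg/d.
P_X = Y_obs · Q(S₀ − S) = 0.2773 × 2738 = 759.3 kg VSS/d.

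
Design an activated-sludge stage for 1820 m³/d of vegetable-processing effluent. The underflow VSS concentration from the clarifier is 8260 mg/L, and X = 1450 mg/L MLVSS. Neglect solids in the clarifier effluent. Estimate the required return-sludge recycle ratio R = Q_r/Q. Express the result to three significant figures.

R ≈ 0.213

R = Q_r/Q = X/(X_r − X) = 1450 / (8260 − 1450) = 0.2129.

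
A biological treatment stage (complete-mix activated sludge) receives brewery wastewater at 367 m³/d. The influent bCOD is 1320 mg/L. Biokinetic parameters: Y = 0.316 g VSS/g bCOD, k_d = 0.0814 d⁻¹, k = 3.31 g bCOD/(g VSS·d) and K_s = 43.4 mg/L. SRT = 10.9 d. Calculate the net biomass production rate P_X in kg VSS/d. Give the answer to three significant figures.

Effluent substrate depends only on kinetics and SRT: S = K_s(1 + k_d θ_c) / [θ_c(Yk − k_d) − 1] = 43.4 × (1 + 0.0814 × 10.9) / [10.9 × (0.316 × 3.31 − 0.0814) − 1] = 81.91 / 9.514 = 8.609 mg/L.
The observed yield is Y_obs = Y/(1 + k_d·θ_c) = 0.316 / (1 + 0.0814 × 10.9) = 0.316 / 1.887 = 0.1674 g VSS per g bCOD removed.
Mass of bCOD removed per day: Q(S₀ − S) = 367 × 1311 g/m³ = 481.3 kg/d.
So the net sludge growth is P_X = 0.1674 × 481.3 = 80.58 kg VSS/d.

P_X ≈ 80.6 kg VSS/d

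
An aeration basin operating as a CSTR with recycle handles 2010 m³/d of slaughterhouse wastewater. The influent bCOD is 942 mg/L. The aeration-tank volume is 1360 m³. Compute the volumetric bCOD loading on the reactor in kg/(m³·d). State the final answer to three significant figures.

L_v ≈ 1.39 kg bCOD/(m³·d)

Applied bCOD load per unit volume = Q·S₀/V = (2010 × 942/1000)/1360 = 1.392 kg bCOD·m⁻³·d⁻¹.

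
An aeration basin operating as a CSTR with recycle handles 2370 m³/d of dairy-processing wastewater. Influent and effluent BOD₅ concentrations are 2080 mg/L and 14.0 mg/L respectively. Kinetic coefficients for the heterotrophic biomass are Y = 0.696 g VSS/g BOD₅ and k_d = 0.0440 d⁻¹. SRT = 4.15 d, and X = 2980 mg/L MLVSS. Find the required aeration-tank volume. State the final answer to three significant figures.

Steady-state biomass mass balance: V·X·(1 + k_d·θ_c) = Y·Q·(S₀ − S)·θ_c, so V = 0.696 × 2370 × (2080 − 14.0) × 4.15 / [2980 × (1 + 0.0440 × 4.15)] = 1.41×10^7 / 3524 = 4013 m³.

V ≈ 4010 m³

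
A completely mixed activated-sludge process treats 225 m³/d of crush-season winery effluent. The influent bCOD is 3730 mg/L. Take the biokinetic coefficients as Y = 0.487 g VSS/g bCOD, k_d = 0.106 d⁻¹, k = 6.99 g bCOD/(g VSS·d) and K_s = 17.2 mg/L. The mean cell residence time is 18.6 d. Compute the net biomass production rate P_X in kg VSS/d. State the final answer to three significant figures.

Effluent substrate depends only on kinetics and SRT: S = K_s(1 + k_d θ_c) / [θ_c(Yk − k_d) − 1] = 17.2 × (1 + 0.106 × 18.6) / [18.6 × (0.487 × 6.99 − 0.106) − 1] = 51.11 / 60.35 = 0.8470 mg/L.
Observed yield with endogenous decay: Y_obs = Y / (1 + k_d·θ_c) = 0.487 / (1 + 0.106 × 18.6) = 0.487 / 2.972 = 0.1639 g VSS/g bCOD.
Mass of bCOD removed per day: Q(S₀ − S) = 225 × 3729 g/m³ = 839.1 kg/d.
So the net sludge growth is P_X = 0.1639 × 839.1 = 137.5 kg VSS/d.

P_X ≈ 138 kg VSS/d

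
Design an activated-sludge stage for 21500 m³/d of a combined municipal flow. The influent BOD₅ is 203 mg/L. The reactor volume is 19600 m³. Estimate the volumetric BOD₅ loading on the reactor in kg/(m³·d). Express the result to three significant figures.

Applied BOD₅ load per unit volume = Q·S₀/V = (21500 × 203/1000)/19600 = 0.2227 kg BOD₅·m⁻³·d⁻¹.

L_v ≈ 0.223 kg BOD₅/(m³·d)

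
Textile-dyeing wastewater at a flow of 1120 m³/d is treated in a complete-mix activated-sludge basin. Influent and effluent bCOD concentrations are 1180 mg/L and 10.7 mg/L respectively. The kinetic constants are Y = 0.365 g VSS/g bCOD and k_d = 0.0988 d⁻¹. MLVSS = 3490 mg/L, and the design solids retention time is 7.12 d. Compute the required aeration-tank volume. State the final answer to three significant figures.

V ≈ 572 m³

Rearranging the biomass balance for a CMAS with decay, V = Y·Q·ΔS·θ_c / [X·(1+k_d θ_c)] = 0.365 × 1120 × (1180 − 10.7) × 7.12 / [3490 × (1 + 0.0988 × 7.12)] = 3.4×10^6 / 5945 = 572.5 m³.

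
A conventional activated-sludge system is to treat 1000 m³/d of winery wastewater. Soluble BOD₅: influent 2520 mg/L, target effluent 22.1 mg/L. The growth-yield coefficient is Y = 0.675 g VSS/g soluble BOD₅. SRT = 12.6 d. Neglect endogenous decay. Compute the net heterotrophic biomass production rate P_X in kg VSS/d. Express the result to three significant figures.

With endogenous decay neglected, the observed yield equals the true yield: Y_obs = Y = 0.675 g VSS/g soluble BOD₅.
Q·(S₀ − S) = 1000 × (2520 − 22.1) × 10⁻³ = 2498 kg/d removed.
Net biomass production P_X = Y_obs × Q·(S₀ − S) = 0.6750 × 2498 = 1686 kg VSS/d.

P_X ≈ 1690 kg VSS/d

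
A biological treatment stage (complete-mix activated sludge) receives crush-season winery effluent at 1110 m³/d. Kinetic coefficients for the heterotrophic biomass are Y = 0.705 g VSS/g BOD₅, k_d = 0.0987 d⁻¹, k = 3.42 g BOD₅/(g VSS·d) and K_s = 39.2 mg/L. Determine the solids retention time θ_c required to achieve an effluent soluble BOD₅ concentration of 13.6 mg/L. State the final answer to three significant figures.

θ_c ≈ 1.91 d

At the target effluent, Y k S/(K_s+S) = 0.705×3.42×13.6/52.80 = 0.6210 d⁻¹.
θ_c = 1/(μ − k_d) = 1/(0.6210 − 0.0987) = 1/0.5223 = 1.914 d.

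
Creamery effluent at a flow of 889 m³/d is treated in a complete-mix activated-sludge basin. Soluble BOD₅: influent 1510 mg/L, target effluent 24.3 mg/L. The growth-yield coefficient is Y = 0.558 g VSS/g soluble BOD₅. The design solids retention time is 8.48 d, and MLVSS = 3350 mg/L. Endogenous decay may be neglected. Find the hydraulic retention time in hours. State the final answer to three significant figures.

τ ≈ 50.4 h

V·X = Y·Q·ΔS·θ_c gives V = 0.558 × 889 × (1510 − 24.3) × 8.48 / 3350 = 1866 m³.
HRT = V/Q = 1866 m³ / 889 m³·d⁻¹ = 2.099 d × 24 = 50.36 h.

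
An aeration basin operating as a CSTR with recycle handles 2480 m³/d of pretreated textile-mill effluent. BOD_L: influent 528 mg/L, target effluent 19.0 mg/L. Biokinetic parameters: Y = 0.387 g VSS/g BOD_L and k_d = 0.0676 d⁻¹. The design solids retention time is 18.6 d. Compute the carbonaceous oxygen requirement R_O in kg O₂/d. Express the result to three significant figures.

The observed yield is Y_obs = Y/(1 + k_d·θ_c) = 0.387 / (1 + 0.0676 × 18.6) = 0.387 / 2.257 = 0.1714 g VSS per g BOD_L removed.
Substrate removed = Q·(S₀ − S) = 2480 m³/d × (528 − 19.0) g/m³ = 1.26×10^6 g/d = 1262 kg/d.
P_X = Y_obs·Q·(S₀ − S) = 0.1714 × 1262 = 216.4 kg VSS/d.
Carbonaceous O₂ demand = substrate oxidised − cell-mass equivalent = 1262 − 1.42 × 216.4 = 955.0 kg O₂/d.

R_O ≈ 955 kg O₂/d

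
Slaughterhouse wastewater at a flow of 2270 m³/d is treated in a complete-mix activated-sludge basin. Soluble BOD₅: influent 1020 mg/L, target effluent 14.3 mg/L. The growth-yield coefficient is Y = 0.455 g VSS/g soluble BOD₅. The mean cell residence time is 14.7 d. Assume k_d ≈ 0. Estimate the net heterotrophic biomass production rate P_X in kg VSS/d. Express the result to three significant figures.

P_X ≈ 1040 kg VSS/d

With endogenous decay neglected, the observed yield equals the true yield: Y_obs = Y = 0.455 g VSS/g soluble BOD₅.
Mass of soluble BOD₅ removed per day: Q(S₀ − S) = 2270 × 1006 g/m³ = 2283 kg/d.
So the net sludge growth is P_X = 0.4550 × 2283 = 1039 kg VSS/d.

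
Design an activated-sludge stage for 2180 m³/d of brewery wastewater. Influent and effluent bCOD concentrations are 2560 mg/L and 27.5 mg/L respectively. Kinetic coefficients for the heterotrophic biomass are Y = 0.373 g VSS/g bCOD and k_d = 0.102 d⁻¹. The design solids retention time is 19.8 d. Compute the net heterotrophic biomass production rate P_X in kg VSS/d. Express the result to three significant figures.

P_X ≈ 682 kg VSS/d

Y_obs = Y / (1 + k_d θ_c) = 0.373 / (1 + 0.102 × 19.8) = 0.373 / 3.020 = 0.1235.
ΔS = 2560 − 27.5 = 2532 mg/L, so the substrate removal rate is 2180 × 2532/1000 = 5521 kg bCOD/d.
P_X = Y_obs · Q(S₀ − S) = 0.1235 × 5521 = 682.0 kg VSS/d.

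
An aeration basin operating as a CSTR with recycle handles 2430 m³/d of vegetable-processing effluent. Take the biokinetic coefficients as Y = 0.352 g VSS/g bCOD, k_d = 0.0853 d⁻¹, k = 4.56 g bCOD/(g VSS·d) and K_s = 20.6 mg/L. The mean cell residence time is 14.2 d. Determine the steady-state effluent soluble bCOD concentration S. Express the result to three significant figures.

S ≈ 2.21 mg/L

From the Monod/SRT balance for a CMAS, S = K_s·(1+k_d θ_c)/[θ_c·(Y k − k_d) − 1] = 20.6 × (1 + 0.0853 × 14.2) / [14.2 × (0.352 × 4.56 − 0.0853) − 1] = 45.55 / 20.58 = 2.213 mg/L.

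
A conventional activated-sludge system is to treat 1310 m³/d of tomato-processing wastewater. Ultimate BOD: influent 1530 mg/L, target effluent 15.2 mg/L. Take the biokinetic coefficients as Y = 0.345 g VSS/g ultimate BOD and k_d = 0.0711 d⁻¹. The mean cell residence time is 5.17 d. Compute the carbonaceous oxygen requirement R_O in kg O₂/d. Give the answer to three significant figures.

R_O ≈ 1270 kg O₂/d

Y_obs = Y / (1 + k_d θ_c) = 0.345 / (1 + 0.0711 × 5.17) = 0.345 / 1.368 = 0.2523.
Mass of ultimate BOD removed per day: Q(S₀ − S) = 1310 × 1515 g/m³ = 1984 kg/d.
Biomass synthesised: P_X = Y_obs × 1984 = 500.6 kg VSS/d.
Carbonaceous O₂ demand = substrate oxidised − cell-mass equivalent = 1984 − 1.42 × 500.6 = 1274 kg O₂/d.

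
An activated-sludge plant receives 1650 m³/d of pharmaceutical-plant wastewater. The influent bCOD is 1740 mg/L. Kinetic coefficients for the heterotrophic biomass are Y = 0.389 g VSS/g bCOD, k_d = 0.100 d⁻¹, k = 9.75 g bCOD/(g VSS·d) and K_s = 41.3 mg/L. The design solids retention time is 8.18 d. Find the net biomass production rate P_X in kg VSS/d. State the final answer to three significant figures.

P_X ≈ 613 kg VSS/d

For a completely mixed reactor with recycle the Lawrence–McCarty relation gives S = K_s·(1 + k_d·θ_c) / [θ_c·(Y·k − k_d) − 1] = 41.3 × (1 + 0.100 × 8.18) / [8.18 × (0.389 × 9.75 − 0.100) − 1] = 75.08 / 29.21 = 2.571 mg/L.
Correct the yield for decay: Y_obs = Y/(1 + k_d θ_c) = 0.389 / (1 + 0.100 × 8.18) = 0.389 / 1.818 = 0.2140.
Mass of bCOD removed per day: Q(S₀ − S) = 1650 × 1737 g/m³ = 2867 kg/d.
Net biomass production P_X = Y_obs × Q·(S₀ − S) = 0.2140 × 2867 = 613.4 kg VSS/d.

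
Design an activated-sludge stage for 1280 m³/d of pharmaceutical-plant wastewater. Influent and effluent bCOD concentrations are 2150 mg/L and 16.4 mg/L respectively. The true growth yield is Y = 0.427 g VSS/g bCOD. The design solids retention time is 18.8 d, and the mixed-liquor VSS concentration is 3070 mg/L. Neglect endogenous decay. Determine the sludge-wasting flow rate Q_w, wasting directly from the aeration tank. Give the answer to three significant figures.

Q_w ≈ 380 m³/d

With k_d = 0 the design equation reduces to V = Y Q (S₀−S) θ_c / X = 0.427 × 1280 × (2150 − 16.4) × 18.8 / 3070 = 7141 m³.
With mixed-liquor wasting, θ_c = V/Q_w, so Q_w = V/θ_c = 7141/18.8 = 379.9 m³/d.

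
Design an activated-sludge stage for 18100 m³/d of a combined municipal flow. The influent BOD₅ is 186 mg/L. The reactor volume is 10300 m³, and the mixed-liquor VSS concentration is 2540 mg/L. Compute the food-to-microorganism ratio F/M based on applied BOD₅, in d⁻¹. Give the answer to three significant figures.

Food-to-microorganism ratio F/M = Q S₀ / (V X) = 18100 × 186 / (10300 × 2540) = 0.1287 d⁻¹.

F/M ≈ 0.129 d⁻¹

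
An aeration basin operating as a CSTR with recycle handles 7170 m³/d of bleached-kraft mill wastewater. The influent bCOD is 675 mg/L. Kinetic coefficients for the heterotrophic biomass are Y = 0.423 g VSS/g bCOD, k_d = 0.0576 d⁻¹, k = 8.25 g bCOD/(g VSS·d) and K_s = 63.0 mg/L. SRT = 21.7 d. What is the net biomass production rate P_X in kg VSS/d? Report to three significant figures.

For a completely mixed reactor with recycle the Lawrence–McCarty relation gives S = K_s·(1 + k_d·θ_c) / [θ_c·(Y·k − k_d) − 1] = 63.0 × (1 + 0.0576 × 21.7) / [21.7 × (0.423 × 8.25 − 0.0576) − 1] = 141.7 / 73.48 = 1.929 mg/L.
Y_obs = Y / (1 + k_d θ_c) = 0.423 / (1 + 0.0576 × 21.7) = 0.423 / 2.250 = 0.1880.
Q·(S₀ − S) = 7170 × (675 − 1.93) × 10⁻³ = 4826 kg/d removed.
P_X = Y_obs · Q(S₀ − S) = 0.1880 × 4826 = 907.3 kg VSS/d.

P_X ≈ 907 kg VSS/d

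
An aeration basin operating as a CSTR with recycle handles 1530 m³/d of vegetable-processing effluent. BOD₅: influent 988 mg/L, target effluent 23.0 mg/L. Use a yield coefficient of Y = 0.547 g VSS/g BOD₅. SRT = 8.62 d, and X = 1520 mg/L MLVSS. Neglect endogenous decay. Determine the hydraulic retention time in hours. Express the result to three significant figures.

With k_d = 0 the design equation reduces to V = Y Q (S₀−S) θ_c / X = 0.547 × 1530 × (988 − 23.0) × 8.62 / 1520 = 4580 m³.
Hydraulic retention time τ = V/Q = 4580 / 1530 = 2.993 d = 71.84 h.

τ ≈ 71.8 h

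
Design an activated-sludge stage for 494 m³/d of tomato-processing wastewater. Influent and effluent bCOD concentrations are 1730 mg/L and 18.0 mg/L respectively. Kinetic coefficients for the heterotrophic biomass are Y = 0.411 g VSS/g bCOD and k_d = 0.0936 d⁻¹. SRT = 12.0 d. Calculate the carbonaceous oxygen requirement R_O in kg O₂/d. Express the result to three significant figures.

R_O ≈ 613 kg O₂/d

Observed yield with endogenous decay: Y_obs = Y / (1 + k_d·θ_c) = 0.411 / (1 + 0.0936 × 12.0) = 0.411 / 2.123 = 0.1936 g VSS/g bCOD.
Mass of bCOD removed per day: Q(S₀ − S) = 494 × 1712 g/m³ = 845.7 kg/d.
P_X = Y_obs·Q·(S₀ − S) = 0.1936 × 845.7 = 163.7 kg VSS/d.
R_O = Q·ΔS − 1.42 P_X = 845.7 − 232.5 = 613.3 kg O₂/d.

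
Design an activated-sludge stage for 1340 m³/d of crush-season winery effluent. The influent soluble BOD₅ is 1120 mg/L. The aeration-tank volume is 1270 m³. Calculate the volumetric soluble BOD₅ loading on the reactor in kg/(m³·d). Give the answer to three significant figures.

L_v = Q S₀ / V = 1340 × 1120 × 10⁻³ / 1270 = 1.182 kg/(m³·d).

L_v ≈ 1.18 kg soluble BOD₅/(m³·d)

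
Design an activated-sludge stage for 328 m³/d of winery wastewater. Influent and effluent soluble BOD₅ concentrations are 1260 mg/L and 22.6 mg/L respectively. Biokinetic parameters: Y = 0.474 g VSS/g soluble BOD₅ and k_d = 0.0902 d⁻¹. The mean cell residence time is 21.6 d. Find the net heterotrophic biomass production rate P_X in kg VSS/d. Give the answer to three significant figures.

P_X ≈ 65.3 kg VSS/d

Y_obs = Y / (1 + k_d θ_c) = 0.474 / (1 + 0.0902 × 21.6) = 0.474 / 2.948 = 0.1608.
ΔS = 1260 − 22.6 = 1237 mg/L, so the substrate removal rate is 328 × 1237/1000 = 405.9 kg soluble BOD₅/d.
P_X = Y_obs · Q(S₀ − S) = 0.1608 × 405.9 = 65.25 kg VSS/d.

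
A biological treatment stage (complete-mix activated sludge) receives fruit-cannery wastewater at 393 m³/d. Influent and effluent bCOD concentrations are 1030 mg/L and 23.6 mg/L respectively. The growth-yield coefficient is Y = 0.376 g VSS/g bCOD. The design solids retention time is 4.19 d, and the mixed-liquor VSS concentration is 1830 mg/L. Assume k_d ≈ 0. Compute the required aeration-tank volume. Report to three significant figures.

V ≈ 340 m³

Biomass mass balance (decay neglected): V·X = Y·Q·(S₀ − S)·θ_c, so V = 0.376 × 393 × (1030 − 23.6) × 4.19 / 1830 = 340.5 m³.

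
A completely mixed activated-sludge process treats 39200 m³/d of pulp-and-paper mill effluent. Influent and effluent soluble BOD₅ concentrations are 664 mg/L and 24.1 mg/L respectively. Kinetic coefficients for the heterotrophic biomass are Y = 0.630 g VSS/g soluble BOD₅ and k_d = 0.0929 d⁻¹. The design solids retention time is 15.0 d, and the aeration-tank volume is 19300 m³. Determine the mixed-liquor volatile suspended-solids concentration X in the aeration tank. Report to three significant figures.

X ≈ 5130 mg/L

X = Y·Q·ΔS·θ_c / [V·(1 + k_d θ_c)] = 0.630 × 39200 × (664 − 24.1) × 15.0 / [19300 × (1 + 0.0929 × 15.0)] = 5131 mg/L.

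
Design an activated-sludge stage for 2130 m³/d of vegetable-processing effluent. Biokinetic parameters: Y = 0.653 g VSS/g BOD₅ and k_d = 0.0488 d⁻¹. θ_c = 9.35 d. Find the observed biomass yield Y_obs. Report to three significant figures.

Y_obs ≈ 0.448 g VSS/g BOD₅

Y_obs = Y / (1 + k_d θ_c) = 0.653 / (1 + 0.0488 × 9.35) = 0.653 / 1.456 = 0.4484.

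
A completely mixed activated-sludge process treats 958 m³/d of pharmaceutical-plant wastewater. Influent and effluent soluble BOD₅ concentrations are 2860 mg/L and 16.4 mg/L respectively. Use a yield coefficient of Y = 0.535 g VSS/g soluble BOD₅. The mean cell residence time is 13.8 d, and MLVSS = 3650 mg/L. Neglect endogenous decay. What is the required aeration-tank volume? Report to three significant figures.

V ≈ 5510 m³

With k_d = 0 the design equation reduces to V = Y Q (S₀−S) θ_c / X = 0.535 × 958 × (2860 − 16.4) × 13.8 / 3650 = 5510 m³.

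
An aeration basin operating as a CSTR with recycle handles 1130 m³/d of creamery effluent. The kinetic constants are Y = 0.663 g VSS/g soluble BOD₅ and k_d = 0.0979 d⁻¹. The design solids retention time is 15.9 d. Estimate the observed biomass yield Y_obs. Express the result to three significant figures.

Y_obs ≈ 0.259 g VSS/g soluble BOD₅

Correct the yield for decay: Y_obs = Y/(1 + k_d θ_c) = 0.663 / (1 + 0.0979 × 15.9) = 0.663 / 2.557 = 0.2593.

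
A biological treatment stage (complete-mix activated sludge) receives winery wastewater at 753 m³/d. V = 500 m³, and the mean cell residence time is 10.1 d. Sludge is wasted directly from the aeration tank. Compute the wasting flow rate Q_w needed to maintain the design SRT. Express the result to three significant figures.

Q_w ≈ 49.5 m³/d

With mixed-liquor wasting, θ_c = V/Q_w, so Q_w = V/θ_c = 500.0/10.1 = 49.50 m³/d.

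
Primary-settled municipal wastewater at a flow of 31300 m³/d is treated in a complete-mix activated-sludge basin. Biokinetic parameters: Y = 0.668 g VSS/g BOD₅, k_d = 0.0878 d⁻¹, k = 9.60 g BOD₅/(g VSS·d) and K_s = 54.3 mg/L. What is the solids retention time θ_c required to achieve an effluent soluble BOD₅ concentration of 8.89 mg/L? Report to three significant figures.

θ_c ≈ 1.23 d

At the target effluent, Y k S/(K_s+S) = 0.668×9.60×8.89/63.19 = 0.9022 d⁻¹.
Then 1/θ_c = μ − k_d = 0.9022 − 0.0878 = 0.8144 d⁻¹, giving θ_c = 1.228 d.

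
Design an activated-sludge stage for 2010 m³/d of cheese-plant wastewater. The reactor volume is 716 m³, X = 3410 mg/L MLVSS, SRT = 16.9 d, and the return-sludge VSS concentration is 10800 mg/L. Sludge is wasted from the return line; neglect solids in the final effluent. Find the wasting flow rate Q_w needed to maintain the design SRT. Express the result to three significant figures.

Q_w = (V·X)/(θ_c X_r) = 716.0 × 3410 / (16.9 × 10800) = 13.38 m³/d.

Q_w ≈ 13.4 m³/d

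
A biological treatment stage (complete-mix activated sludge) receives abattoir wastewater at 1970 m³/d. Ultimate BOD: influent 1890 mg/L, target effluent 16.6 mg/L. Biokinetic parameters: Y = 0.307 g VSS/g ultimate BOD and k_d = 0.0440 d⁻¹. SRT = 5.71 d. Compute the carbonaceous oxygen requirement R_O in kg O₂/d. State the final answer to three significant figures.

The observed yield is Y_obs = Y/(1 + k_d·θ_c) = 0.307 / (1 + 0.0440 × 5.71) = 0.307 / 1.251 = 0.2454 g VSS per g ultimate BOD removed.
ΔS = 1890 − 16.6 = 1873 mg/L, so the substrate removal rate is 1970 × 1873/1000 = 3691 kg ultimate BOD/d.
Net sludge production P_X = 0.2454 × 3691 = 905.5 kg VSS/d.
R_O = Q·(S₀ − S) − 1.42·P_X = 3691 − 1.42 × 905.5 = 2405 kg O₂/d.

R_O ≈ 2400 kg O₂/d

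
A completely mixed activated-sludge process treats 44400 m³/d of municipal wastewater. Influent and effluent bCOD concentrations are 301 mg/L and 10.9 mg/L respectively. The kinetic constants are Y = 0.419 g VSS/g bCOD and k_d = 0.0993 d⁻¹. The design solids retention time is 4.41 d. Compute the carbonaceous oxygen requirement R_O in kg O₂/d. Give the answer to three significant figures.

R_O ≈ 7550 kg O₂/d

Y_obs = Y / (1 + k_d θ_c) = 0.419 / (1 + 0.0993 × 4.41) = 0.419 / 1.438 = 0.2914.
Q·(S₀ − S) = 44400 × (301 − 10.9) × 10⁻³ = 12880 kg/d removed.
Biomass synthesised: P_X = Y_obs × 12880 = 3753 kg VSS/d.
R_O = Q·(S₀ − S) − 1.42·P_X = 12880 − 1.42 × 3753 = 7551 kg O₂/d.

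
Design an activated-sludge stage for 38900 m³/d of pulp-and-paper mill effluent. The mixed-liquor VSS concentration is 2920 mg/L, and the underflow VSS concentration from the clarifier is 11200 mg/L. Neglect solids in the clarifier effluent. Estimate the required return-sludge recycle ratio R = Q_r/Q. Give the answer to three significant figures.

Mass balance around the secondary clarifier (neglecting effluent solids): R = X / (X_r − X) = 2920 / (11200 − 2920) = 0.3527.

R ≈ 0.353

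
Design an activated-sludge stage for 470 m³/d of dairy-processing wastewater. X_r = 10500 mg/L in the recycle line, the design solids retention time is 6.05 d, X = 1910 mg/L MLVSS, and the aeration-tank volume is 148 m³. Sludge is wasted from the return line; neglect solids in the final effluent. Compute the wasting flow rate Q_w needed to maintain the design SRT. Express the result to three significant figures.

Q_w ≈ 4.45 m³/d

Q_w = (V·X)/(θ_c X_r) = 148.0 × 1910 / (6.05 × 10500) = 4.450 m³/d.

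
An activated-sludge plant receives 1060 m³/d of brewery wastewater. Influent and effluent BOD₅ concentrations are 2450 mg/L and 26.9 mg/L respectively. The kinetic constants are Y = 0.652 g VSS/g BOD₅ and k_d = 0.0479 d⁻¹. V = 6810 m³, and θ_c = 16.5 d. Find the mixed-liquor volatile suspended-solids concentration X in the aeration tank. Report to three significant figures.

X ≈ 2270 mg/L

From V·X·(1 + k_d·θ_c) = Y·Q·(S₀ − S)·θ_c: X = 0.652 × 1060 × (2450 − 26.9) × 16.5 / [6810 × (1 + 0.0479 × 16.5)] = 2266 mg/L.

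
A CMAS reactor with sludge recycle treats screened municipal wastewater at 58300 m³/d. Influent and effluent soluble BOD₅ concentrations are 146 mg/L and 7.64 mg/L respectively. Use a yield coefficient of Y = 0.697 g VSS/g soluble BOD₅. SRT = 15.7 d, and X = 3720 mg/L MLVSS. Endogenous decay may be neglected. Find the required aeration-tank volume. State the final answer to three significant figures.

With k_d = 0 the design equation reduces to V = Y Q (S₀−S) θ_c / X = 0.697 × 58300 × (146 − 7.64) × 15.7 / 3720 = 23728 m³.

V ≈ 23700 m³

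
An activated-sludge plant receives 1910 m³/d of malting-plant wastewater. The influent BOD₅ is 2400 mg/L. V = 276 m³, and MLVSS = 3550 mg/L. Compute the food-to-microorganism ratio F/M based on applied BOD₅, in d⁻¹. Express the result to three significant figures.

Food-to-microorganism ratio F/M = Q S₀ / (V X) = 1910 × 2400 / (276.0 × 3550) = 4.679 d⁻¹.

F/M ≈ 4.68 d⁻¹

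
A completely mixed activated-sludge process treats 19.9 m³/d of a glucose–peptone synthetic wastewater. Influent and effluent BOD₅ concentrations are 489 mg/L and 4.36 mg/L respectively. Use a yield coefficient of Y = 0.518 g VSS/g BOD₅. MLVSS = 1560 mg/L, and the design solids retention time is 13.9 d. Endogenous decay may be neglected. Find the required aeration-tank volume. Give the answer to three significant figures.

With k_d = 0 the design equation reduces to V = Y Q (S₀−S) θ_c / X = 0.518 × 19.9 × (489 − 4.36) × 13.9 / 1560 = 44.51 m³.

V ≈ 44.5 m³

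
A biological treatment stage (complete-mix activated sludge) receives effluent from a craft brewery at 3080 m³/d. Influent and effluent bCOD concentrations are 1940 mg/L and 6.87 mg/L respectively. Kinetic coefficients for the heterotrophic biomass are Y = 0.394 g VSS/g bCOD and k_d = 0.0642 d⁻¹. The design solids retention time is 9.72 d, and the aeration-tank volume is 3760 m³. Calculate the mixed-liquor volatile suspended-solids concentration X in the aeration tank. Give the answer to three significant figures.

X ≈ 3730 mg/L

Solving the biomass balance for X: X = Y Q (S₀−S) θ_c / [V (1+k_d θ_c)] = 0.394 × 3080 × (1940 − 6.87) × 9.72 / [3760 × (1 + 0.0642 × 9.72)] = 3734 mg/L.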